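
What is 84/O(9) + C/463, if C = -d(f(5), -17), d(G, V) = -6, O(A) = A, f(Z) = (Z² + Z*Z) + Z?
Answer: 12982/1389 ≈ 9.3463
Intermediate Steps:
f(Z) = Z + 2*Z² (f(Z) = (Z² + Z²) + Z = 2*Z² + Z = Z + 2*Z²)
C = 6 (C = -1*(-6) = 6)
84/O(9) + C/463 = 84/9 + 6/463 = 84*(⅑) + 6*(1/463) = 28/3 + 6/463 = 12982/1389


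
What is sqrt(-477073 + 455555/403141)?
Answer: I*sqrt(77534992126948058)/403141 ≈ 690.7*I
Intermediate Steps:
sqrt(-477073 + 455555/403141) = sqrt(-192327230738/403141) = I*sqrt(77534992126948058)/403141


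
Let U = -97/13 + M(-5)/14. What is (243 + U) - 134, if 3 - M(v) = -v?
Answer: 9227/91 ≈ 101.40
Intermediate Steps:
M(v) = 3 + v (M(v) = 3 - (-1)*v = 3 + v)
U = -692/91 (U = -97/13 + (3 - 5)/14 = -97*1/13 - 2*1/14 = -97/13 - ⅐ = -692/91 ≈ -7.6044)
(243 + U) - 134 = (243 - 692/91) - 134 = 21421/91 - 134 = 9227/91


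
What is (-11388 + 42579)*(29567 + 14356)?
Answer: 1370002293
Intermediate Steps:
(-11388 + 42579)*(29567 + 14356) = 31191*43923 = 1370002293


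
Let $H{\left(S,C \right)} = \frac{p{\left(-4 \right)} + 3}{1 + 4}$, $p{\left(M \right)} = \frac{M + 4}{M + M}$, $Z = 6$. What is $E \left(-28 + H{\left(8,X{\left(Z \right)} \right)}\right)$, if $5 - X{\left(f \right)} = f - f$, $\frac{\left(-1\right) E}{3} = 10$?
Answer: $822$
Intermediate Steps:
$E = -30$ ($E = \left(-3\right) 10 = -30$)
$p{\left(M \right)} = \frac{4 + M}{2 M}$
$X{\left(f \right)} = 5$ ($X{\left(f \right)} = 5 - \left(f - f\right) = 5 - 0 = 5 + 0 = 5$)
$H{\left(S,C \right)} = \frac{3}{5}$ ($H{\left(S,C \right)} = \frac{\frac{4 - 4}{2 \left(-4\right)} + 3}{1 + 4} = \frac{\frac{1}{2} \left(- \frac{1}{4}\right) 0 + 3}{5} = \left(0 + 3\right) \frac{1}{5} = 3 \cdot \frac{1}{5} = \frac{3}{5}$)
$E \left(-28 + H{\left(8,X{\left(Z \right)} \right)}\right) = - 30 \left(-28 + \frac{3}{5}\right) = \left(-30\right) \left(- \frac{137}{5}\right) = 822$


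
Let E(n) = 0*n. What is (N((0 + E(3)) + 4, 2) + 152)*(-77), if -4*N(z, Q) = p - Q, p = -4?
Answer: -23639/2 ≈ -11820.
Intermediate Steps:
E(n) = 0
N(z, Q) = 1 + Q/4 (N(z, Q) = -(-4 - Q)/4 = 1 + Q/4)
(N((0 + E(3)) + 4, 2) + 152)*(-77) = ((1 + (¼)*2) + 152)*(-77) = ((1 + ½) + 152)*(-77) = (3/2 + 152)*(-77) = (307/2)*(-77) = -23639/2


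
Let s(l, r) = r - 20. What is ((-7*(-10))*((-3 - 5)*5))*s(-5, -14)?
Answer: 95200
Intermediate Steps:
s(l, r) = -20 + r
((-7*(-10))*((-3 - 5)*5))*s(-5, -14) = ((-7*(-10))*((-3 - 5)*5))*(-20 - 14) = (70*(-8*5))*(-34) = (70*(-40))*(-34) = -2800*(-34) = 95200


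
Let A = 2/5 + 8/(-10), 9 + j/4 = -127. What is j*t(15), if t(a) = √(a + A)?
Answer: -544*√365/5 ≈ -2078.6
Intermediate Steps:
j = -544 (j = -36 + 4*(-127) = -36 - 508 = -544)
A = -⅖ (A = 2*(⅕) + 8*(-⅒) = ⅖ - ⅘ = -⅖ ≈ -0.40000)
t(a) = √(-⅖ + a) (t(a) = √(a - ⅖) = √(-⅖ + a))
j*t(15) = -544*√(-10 + 25*15)/5 = -544*√(-10 + 375)/5 = -544*√365/5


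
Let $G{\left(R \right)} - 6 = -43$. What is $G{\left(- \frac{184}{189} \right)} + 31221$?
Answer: $31184$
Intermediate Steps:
$G{\left(R \right)} = -37$ ($G{\left(R \right)} = 6 - 43 = -37$)
$G{\left(- \frac{184}{189} \right)} + 31221 = -37 + 31221 = 31184$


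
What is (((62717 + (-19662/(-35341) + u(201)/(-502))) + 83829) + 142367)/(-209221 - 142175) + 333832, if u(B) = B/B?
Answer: 693721260770188585/2078060130024 ≈ 3.3383e+5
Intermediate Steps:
u(B) = 1
(((62717 + (-19662/(-35341) + u(201)/(-502))) + 83829) + 142367)/(-209221 - 142175) + 333832 = (((62717 + (-19662/(-35341) + 1/(-502))) + 83829) + 142367)/(-209221 - 142175) + 333832 = (((62717 + (-19662*(-1/35341) + 1*(-1/502))) + 83829) + 142367)/(-351396) + 333832 = (((62717 + (19662/35341 - 1/502)) + 83829) + 142367)*(-1/351396) + 333832 = (((62717 + 9834983/17741182) + 83829) + 142367)*(-1/351396) + 333832 = ((1112683546477/17741182 + 83829) + 142367)*(-1/351396) + 333832 = (2599909092355/17741182 + 142367)*(-1/351396) + 333832 = (5125667950149/17741182)*(-1/351396) + 333832 = -1708555983383/2078060130024 + 333832 = 693721260770188585/2078060130024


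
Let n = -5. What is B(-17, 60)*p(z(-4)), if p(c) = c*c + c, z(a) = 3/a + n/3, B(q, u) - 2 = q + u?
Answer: 2465/16 ≈ 154.06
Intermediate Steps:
B(q, u) = 2 + q + u (B(q, u) = 2 + (q + u) = 2 + q + u)
z(a) = -5/3 + 3/a (z(a) = 3/a - 5/3 = -5/3 + 3/a)
p(c) = c + c**2 (p(c) = c**2 + c = c + c**2)
B(-17, 60)*p(z(-4)) = (2 - 17 + 60)*((-5/3 + 3/(-4))*(1 + (-5/3 + 3/(-4)))) = 45*((-5/3 + 3*(-1/4))*(1 + (-5/3 + 3*(-1/4)))) = 45*((-5/3 - 3/4)*(1 + (-5/3 - 3/4))) = 45*(-29*(1 - 29/12)/12) = 45*(-29/12*(-17/12)) = 45*(493/144) = 2465/16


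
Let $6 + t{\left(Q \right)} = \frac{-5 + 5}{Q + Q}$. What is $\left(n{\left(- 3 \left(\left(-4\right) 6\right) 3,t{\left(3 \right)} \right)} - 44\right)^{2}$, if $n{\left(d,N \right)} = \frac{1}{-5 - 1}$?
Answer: $\frac{70225}{36} \approx 1950.7$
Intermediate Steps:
$t{\left(Q \right)} = -6$ ($t{\left(Q \right)} = -6 + \frac{-5 + 5}{Q + Q} = -6 + \frac{0}{2 Q} = -6 + 0 \frac{1}{2 Q} = -6 + 0 = -6$)
$n{\left(d,N \right)} = - \frac{1}{6}$ ($n{\left(d,N \right)} = \frac{1}{-6} = - \frac{1}{6}$)
$\left(n{\left(- 3 \left(\left(-4\right) 6\right) 3,t{\left(3 \right)} \right)} - 44\right)^{2} = \left(- \frac{1}{6} - 44\right)^{2} = \left(- \frac{265}{6}\right)^{2} = \frac{70225}{36}$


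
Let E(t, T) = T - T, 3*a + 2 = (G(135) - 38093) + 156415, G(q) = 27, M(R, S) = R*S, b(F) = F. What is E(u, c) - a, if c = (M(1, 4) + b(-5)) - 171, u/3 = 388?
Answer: -39449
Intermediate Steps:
u = 1164 (u = 3*388 = 1164)
c = -172 (c = (1*4 - 5) - 171 = (4 - 5) - 171 = -1 - 171 = -172)
a = 39449 (a = -⅔ + ((27 - 38093) + 156415)/3 = -⅔ + (-38066 + 156415)/3 = -⅔ + (⅓)*118349 = -⅔ + 118349/3 = 39449)
E(t, T) = 0
E(u, c) - a = 0 - 1*39449 = 0 - 39449 = -39449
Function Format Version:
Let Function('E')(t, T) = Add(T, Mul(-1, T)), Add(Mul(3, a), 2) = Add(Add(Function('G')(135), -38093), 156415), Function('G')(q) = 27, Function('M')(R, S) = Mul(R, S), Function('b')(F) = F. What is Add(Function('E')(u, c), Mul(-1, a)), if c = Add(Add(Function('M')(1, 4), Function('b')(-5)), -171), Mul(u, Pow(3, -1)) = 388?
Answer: -39449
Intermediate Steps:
u = 1164 (u = Mul(3, 388) = 1164)
c = -172 (c = Add(Add(Mul(1, 4), -5), -171) = Add(Add(4, -5), -171) = Add(-1, -171) = -172)
a = 39449 (a = Add(Rational(-2, 3), Mul(Rational(1, 3), Add(Add(27, -38093), 156415))) = Add(Rational(-2, 3), Mul(Rational(1, 3), Add(-38066, 156415))) = Add(Rational(-2, 3), Mul(Rational(1, 3), 118349)) = Add(Rational(-2, 3), Rational(118349, 3)) = 39449)
Function('E')(t, T) = 0
Add(Function('E')(u, c), Mul(-1, a)) = Add(0, Mul(-1, 39449)) = Add(0, -39449) = -39449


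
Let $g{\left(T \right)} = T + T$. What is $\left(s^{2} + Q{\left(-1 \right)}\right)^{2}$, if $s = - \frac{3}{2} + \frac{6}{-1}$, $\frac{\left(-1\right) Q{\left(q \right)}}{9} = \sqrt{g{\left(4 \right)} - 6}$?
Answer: $\frac{53217}{16} - \frac{2025 \sqrt{2}}{2} \approx 1894.2$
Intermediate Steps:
$g{\left(T \right)} = 2 T$
$Q{\left(q \right)} = - 9 \sqrt{2}$ ($Q{\left(q \right)} = - 9 \sqrt{2 \cdot 4 - 6} = - 9 \sqrt{8 - 6} = - 9 \sqrt{2}$)
$s = - \frac{15}{2}$ ($s = \left(-3\right) \frac{1}{2} + 6 \left(-1\right) = - \frac{3}{2} - 6 = - \frac{15}{2} \approx -7.5$)
$\left(s^{2} + Q{\left(-1 \right)}\right)^{2} = \left(\left(- \frac{15}{2}\right)^{2} - 9 \sqrt{2}\right)^{2} = \left(\frac{225}{4} - 9 \sqrt{2}\right)^{2}$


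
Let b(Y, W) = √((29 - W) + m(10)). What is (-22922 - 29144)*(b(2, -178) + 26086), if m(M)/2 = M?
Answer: -1358193676 - 52066*√227 ≈ -1.3590e+9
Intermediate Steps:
m(M) = 2*M
b(Y, W) = √(49 - W) (b(Y, W) = √((29 - W) + 2*10) = √((29 - W) + 20) = √(49 - W))
(-22922 - 29144)*(b(2, -178) + 26086) = (-22922 - 29144)*(√(49 - 1*(-178)) + 26086) = -52066*(√(49 + 178) + 26086) = -52066*(√227 + 26086) = -52066*(26086 + √227) = -1358193676 - 52066*√227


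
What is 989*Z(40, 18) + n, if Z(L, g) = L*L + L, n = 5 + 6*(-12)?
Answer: 1621893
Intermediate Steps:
n = -67 (n = 5 - 72 = -67)
Z(L, g) = L + L² (Z(L, g) = L² + L = L + L²)
989*Z(40, 18) + n = 989*(40*(1 + 40)) - 67 = 989*(40*41) - 67 = 989*1640 - 67 = 1621960 - 67 = 1621893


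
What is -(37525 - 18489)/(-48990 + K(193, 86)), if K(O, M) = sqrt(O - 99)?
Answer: 466286820/1200010003 + 9518*sqrt(94)/1200010003 ≈ 0.38865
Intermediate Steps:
K(O, M) = sqrt(-99 + O)
-(37525 - 18489)/(-48990 + K(193, 86)) = -(37525 - 18489)/(-48990 + sqrt(-99 + 193)) = -19036/(-48990 + sqrt(94))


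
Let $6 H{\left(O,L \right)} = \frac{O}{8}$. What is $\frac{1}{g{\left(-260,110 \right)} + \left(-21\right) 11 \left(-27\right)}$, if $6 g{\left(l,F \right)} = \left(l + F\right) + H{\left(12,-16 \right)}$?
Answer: $\frac{24}{149089} \approx 0.00016098$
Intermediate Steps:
$H{\left(O,L \right)} = \frac{O}{48}$ ($H{\left(O,L \right)} = \frac{O \frac{1}{8}}{6} = \frac{\frac{1}{8} O}{6} = \frac{O}{48}$)
$g{\left(l,F \right)} = \frac{1}{24} + \frac{F}{6} + \frac{l}{6}$ ($g{\left(l,F \right)} = \frac{\left(l + F\right) + \frac{1}{48} \cdot 12}{6} = \frac{\left(F + l\right) + \frac{1}{4}}{6} = \frac{\frac{1}{4} + F + l}{6} = \frac{1}{24} + \frac{F}{6} + \frac{l}{6}$)
$\frac{1}{g{\left(-260,110 \right)} + \left(-21\right) 11 \left(-27\right)} = \frac{1}{\left(\frac{1}{24} + \frac{1}{6} \cdot 110 + \frac{1}{6} \left(-260\right)\right) + \left(-21\right) 11 \left(-27\right)} = \frac{1}{\left(\frac{1}{24} + \frac{55}{3} - \frac{130}{3}\right) - -6237} = \frac{1}{- \frac{599}{24} + 6237} = \frac{1}{\frac{149089}{24}} = \frac{24}{149089}$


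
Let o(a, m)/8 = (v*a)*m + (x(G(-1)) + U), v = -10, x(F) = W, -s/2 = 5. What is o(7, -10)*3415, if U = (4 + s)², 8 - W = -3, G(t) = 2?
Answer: 20408040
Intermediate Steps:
s = -10 (s = -2*5 = -10)
W = 11 (W = 8 - 1*(-3) = 8 + 3 = 11)
U = 36 (U = (4 - 10)² = (-6)² = 36)
x(F) = 11
o(a, m) = 376 - 80*a*m (o(a, m) = 8*((-10*a)*m + (11 + 36)) = 8*(-10*a*m + 47) = 8*(47 - 10*a*m) = 376 - 80*a*m)
o(7, -10)*3415 = (376 - 80*7*(-10))*3415 = (376 + 5600)*3415 = 5976*3415 = 20408040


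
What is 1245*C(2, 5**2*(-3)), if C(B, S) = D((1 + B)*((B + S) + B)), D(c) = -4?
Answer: -4980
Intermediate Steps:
C(B, S) = -4
1245*C(2, 5**2*(-3)) = 1245*(-4) = -4980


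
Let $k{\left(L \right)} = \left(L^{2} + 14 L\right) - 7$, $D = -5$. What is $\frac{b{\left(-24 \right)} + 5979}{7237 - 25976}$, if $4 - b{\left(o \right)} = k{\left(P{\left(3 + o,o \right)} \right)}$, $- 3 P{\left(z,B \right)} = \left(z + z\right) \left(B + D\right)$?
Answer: $\frac{153162}{18739} \approx 8.1734$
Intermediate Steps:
$P{\left(z,B \right)} = - \frac{2 z \left(-5 + B\right)}{3}$ ($P{\left(z,B \right)} = - \frac{\left(z + z\right) \left(B - 5\right)}{3} = - \frac{2 z \left(-5 + B\right)}{3}$)
$k{\left(L \right)} = -7 + L^{2} + 14 L$
$b{\left(o \right)} = 11 - \frac{28 \left(3 + o\right) \left(5 - o\right)}{3} - \frac{4 \left(3 + o\right)^{2} \left(5 - o\right)^{2}}{9}$ ($b{\left(o \right)} = 4 - \left(-7 + \left(\frac{2 \left(3 + o\right) \left(5 - o\right)}{3}\right)^{2} + 14 \frac{2 \left(3 + o\right) \left(5 - o\right)}{3}\right) = 4 - \left(-7 + \frac{4 \left(3 + o\right)^{2} \left(5 - o\right)^{2}}{9} + \frac{28 \left(3 + o\right) \left(5 - o\right)}{3}\right) = 11 - \frac{28 \left(3 + o\right) \left(5 - o\right)}{3} - \frac{4 \left(3 + o\right)^{2} \left(5 - o\right)^{2}}{9}$)
$\frac{b{\left(-24 \right)} + 5979}{7237 - 25976} = \frac{\left(-229 - -1088 - \frac{4 \left(-24\right)^{4}}{9} + \frac{16 \left(-24\right)^{3}}{9} + \frac{188 \left(-24\right)^{2}}{9}\right) + 5979}{7237 - 25976} = \frac{\left(-229 + 1088 - 147456 + \frac{16}{9} \left(-13824\right) + \frac{188}{9} \cdot 576\right) + 5979}{-18739} = \left(\left(-229 + 1088 - 147456 - 24576 + 12032\right) + 5979\right) \left(- \frac{1}{18739}\right) = \left(-159141 + 5979\right) \left(- \frac{1}{18739}\right) = \left(-153162\right) \left(- \frac{1}{18739}\right) = \frac{153162}{18739}$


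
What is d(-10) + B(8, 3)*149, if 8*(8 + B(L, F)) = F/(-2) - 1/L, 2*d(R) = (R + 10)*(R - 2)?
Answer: -78225/64 ≈ -1222.3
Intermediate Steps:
d(R) = (-2 + R)*(10 + R)/2 (d(R) = ((R + 10)*(R - 2))/2 = ((10 + R)*(-2 + R))/2 = ((-2 + R)*(10 + R))/2 = (-2 + R)*(10 + R)/2)
B(L, F) = -8 - 1/(8*L) - F/16 (B(L, F) = -8 + (F/(-2) - 1/L)/8 = -8 + (F*(-½) - 1/L)/8 = -8 + (-F/2 - 1/L)/8 = -8 + (-1/L - F/2)/8 = -8 + (-1/(8*L) - F/16) = -8 - 1/(8*L) - F/16)
d(-10) + B(8, 3)*149 = (-10 + (½)*(-10)² + 4*(-10)) + ((1/16)*(-2 - 1*8*(128 + 3))/8)*149 = (-10 + (½)*100 - 40) + ((1/16)*(⅛)*(-2 - 1*8*131))*149 = (-10 + 50 - 40) + ((1/16)*(⅛)*(-2 - 1048))*149 = 0 + ((1/16)*(⅛)*(-1050))*149 = 0 - 525/64*149 = 0 - 78225/64 = -78225/64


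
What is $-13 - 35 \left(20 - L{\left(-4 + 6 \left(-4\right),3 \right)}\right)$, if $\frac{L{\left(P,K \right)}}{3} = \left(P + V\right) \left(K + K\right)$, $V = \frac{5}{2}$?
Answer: $-16778$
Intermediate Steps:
$V = \frac{5}{2}$ ($V = 5 \cdot \frac{1}{2} = \frac{5}{2} \approx 2.5$)
$L{\left(P,K \right)} = 6 K \left(\frac{5}{2} + P\right)$ ($L{\left(P,K \right)} = 3 \left(P + \frac{5}{2}\right) \left(K + K\right) = 3 \left(\frac{5}{2} + P\right) 2 K = 3 \cdot 2 K \left(\frac{5}{2} + P\right) = 6 K \left(\frac{5}{2} + P\right)$)
$-13 - 35 \left(20 - L{\left(-4 + 6 \left(-4\right),3 \right)}\right) = -13 - 35 \left(20 - 3 \cdot 3 \left(5 + 2 \left(-4 + 6 \left(-4\right)\right)\right)\right) = -13 - 35 \left(20 - 3 \cdot 3 \left(5 + 2 \left(-4 - 24\right)\right)\right) = -13 - 35 \left(20 - 3 \cdot 3 \left(5 + 2 \left(-28\right)\right)\right) = -13 - 35 \left(20 - 3 \cdot 3 \left(5 - 56\right)\right) = -13 - 35 \left(20 - 3 \cdot 3 \left(-51\right)\right) = -13 - 35 \left(20 - -459\right) = -13 - 35 \left(20 + 459\right) = -13 - 16765 = -16778$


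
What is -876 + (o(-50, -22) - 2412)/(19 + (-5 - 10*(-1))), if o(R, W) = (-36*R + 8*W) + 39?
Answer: -21773/24 ≈ -907.21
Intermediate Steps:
o(R, W) = 39 - 36*R + 8*W
-876 + (o(-50, -22) - 2412)/(19 + (-5 - 10*(-1))) = -876 + ((39 - 36*(-50) + 8*(-22)) - 2412)/(19 + (-5 - 10*(-1))) = -876 + ((39 + 1800 - 176) - 2412)/(19 + (-5 + 10)) = -876 + (1663 - 2412)/(19 + 5) = -876 - 749/24 = -21773/24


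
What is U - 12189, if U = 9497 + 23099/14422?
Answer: -38800925/14422 ≈ -2690.4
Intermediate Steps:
U = 136988833/14422 (U = 9497 + 23099*(1/14422) = 9497 + 23099/14422 = 136988833/14422 ≈ 9498.6)
U - 12189 = 136988833/14422 - 12189 = -38800925/14422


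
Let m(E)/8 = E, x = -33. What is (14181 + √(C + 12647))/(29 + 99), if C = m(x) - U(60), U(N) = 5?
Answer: 14181/128 + √12378/128 ≈ 111.66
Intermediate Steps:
m(E) = 8*E
C = -269 (C = 8*(-33) - 1*5 = -264 - 5 = -269)
(14181 + √(C + 12647))/(29 + 99) = (14181 + √(-269 + 12647))/(29 + 99) = (14181 + √12378)/128 = (14181 + √12378)*(1/128) = 14181/128 + √12378/128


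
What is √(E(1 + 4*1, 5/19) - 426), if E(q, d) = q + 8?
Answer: I*√413 ≈ 20.322*I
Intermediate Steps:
E(q, d) = 8 + q
√(E(1 + 4*1, 5/19) - 426) = √((8 + (1 + 4*1)) - 426) = √((8 + (1 + 4)) - 426) = √((8 + 5) - 426) = √(13 - 426) = √(-413) = I*√413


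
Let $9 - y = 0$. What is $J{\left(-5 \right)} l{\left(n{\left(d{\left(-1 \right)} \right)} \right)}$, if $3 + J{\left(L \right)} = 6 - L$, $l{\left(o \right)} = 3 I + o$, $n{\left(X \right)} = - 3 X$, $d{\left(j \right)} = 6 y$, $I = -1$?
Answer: $-1320$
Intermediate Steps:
$y = 9$ ($y = 9 - 0 = 9 + 0 = 9$)
$d{\left(j \right)} = 54$ ($d{\left(j \right)} = 6 \cdot 9 = 54$)
$l{\left(o \right)} = -3 + o$ ($l{\left(o \right)} = 3 \left(-1\right) + o = -3 + o$)
$J{\left(L \right)} = 3 - L$ ($J{\left(L \right)} = -3 - \left(-6 + L\right) = 3 - L$)
$J{\left(-5 \right)} l{\left(n{\left(d{\left(-1 \right)} \right)} \right)} = \left(3 - -5\right) \left(-3 - 162\right) = \left(3 + 5\right) \left(-3 - 162\right) = 8 \left(-165\right) = -1320$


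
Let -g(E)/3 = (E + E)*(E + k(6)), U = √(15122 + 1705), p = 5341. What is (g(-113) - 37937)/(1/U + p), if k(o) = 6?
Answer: -9929439432381/480011730386 + 110483*√16827/480011730386 ≈ -20.686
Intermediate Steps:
U = √16827 ≈ 129.72
g(E) = -6*E*(6 + E) (g(E) = -3*(E + E)*(E + 6) = -3*2*E*(6 + E) = -6*E*(6 + E))
(g(-113) - 37937)/(1/U + p) = (-6*(-113)*(6 - 113) - 37937)/(1/(√16827) + 5341) = (-6*(-113)*(-107) - 37937)/(√16827/16827 + 5341) = (-72546 - 37937)/(5341 + √16827/16827) = -110483/(5341 + √16827/16827)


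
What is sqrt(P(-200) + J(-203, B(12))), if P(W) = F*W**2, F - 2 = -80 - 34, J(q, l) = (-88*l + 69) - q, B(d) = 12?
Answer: 4*I*sqrt(280049) ≈ 2116.8*I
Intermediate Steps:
J(q, l) = 69 - q - 88*l (J(q, l) = (69 - 88*l) - q = 69 - q - 88*l)
F = -112 (F = 2 + (-80 - 34) = 2 - 114 = -112)
P(W) = -112*W**2
sqrt(P(-200) + J(-203, B(12))) = sqrt(-112*(-200)**2 + (69 - 1*(-203) - 88*12)) = sqrt(-112*40000 + (69 + 203 - 1056)) = sqrt(-4480000 - 784) = sqrt(-4480784) = 4*I*sqrt(280049)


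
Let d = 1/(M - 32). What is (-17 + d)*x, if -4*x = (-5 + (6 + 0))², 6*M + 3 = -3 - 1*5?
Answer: 3457/812 ≈ 4.2574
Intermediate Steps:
M = -11/6 (M = -½ + (-3 - 1*5)/6 = -½ + (-3 - 5)/6 = -½ + (⅙)*(-8) = -½ - 4/3 = -11/6 ≈ -1.8333)
x = -¼ (x = -(-5 + (6 + 0))²/4 = -(-5 + 6)²/4 = -¼*1² = -¼*1 = -¼ ≈ -0.25000)
d = -6/203 (d = 1/(-11/6 - 32) = 1/(-203/6) = -6/203 ≈ -0.029557)
(-17 + d)*x = (-17 - 6/203)*(-¼) = -3457/203*(-¼) = 3457/812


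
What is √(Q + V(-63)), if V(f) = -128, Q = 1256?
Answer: 2*√282 ≈ 33.586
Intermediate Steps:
√(Q + V(-63)) = √(1256 - 128) = √1128 = 2*√282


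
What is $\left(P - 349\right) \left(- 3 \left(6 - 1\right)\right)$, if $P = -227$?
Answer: $8640$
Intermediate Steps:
$\left(P - 349\right) \left(- 3 \left(6 - 1\right)\right) = \left(-227 - 349\right) \left(- 3 \left(6 - 1\right)\right) = \left(-227 - 349\right) \left(\left(-3\right) 5\right) = \left(-576\right) \left(-15\right) = 8640$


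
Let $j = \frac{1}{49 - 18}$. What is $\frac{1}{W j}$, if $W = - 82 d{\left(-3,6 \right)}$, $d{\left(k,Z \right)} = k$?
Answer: $\frac{31}{246} \approx 0.12602$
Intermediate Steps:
$j = \frac{1}{31} \approx 0.032258$
$W = 246$ ($W = \left(-82\right) \left(-3\right) = 246$)
$\frac{1}{W j} = \frac{1}{246 \cdot \frac{1}{31}} = \frac{1}{\frac{246}{31}} = \frac{31}{246}$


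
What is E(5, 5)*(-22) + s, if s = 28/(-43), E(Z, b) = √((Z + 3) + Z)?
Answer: -28/43 - 22*√13 ≈ -79.973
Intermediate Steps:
E(Z, b) = √(3 + 2*Z) (E(Z, b) = √((3 + Z) + Z) = √(3 + 2*Z))
s = -28/43 (s = 28*(-1/43) = -28/43 ≈ -0.65116)
E(5, 5)*(-22) + s = √(3 + 2*5)*(-22) - 28/43 = √(3 + 10)*(-22) - 28/43 = √13*(-22) - 28/43 = -22*√13 - 28/43 = -28/43 - 22*√13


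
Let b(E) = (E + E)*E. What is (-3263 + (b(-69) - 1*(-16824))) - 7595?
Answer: 15488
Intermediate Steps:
b(E) = 2*E² (b(E) = (2*E)*E = 2*E²)
(-3263 + (b(-69) - 1*(-16824))) - 7595 = (-3263 + (2*(-69)² - 1*(-16824))) - 7595 = (-3263 + (2*4761 + 16824)) - 7595 = (-3263 + (9522 + 16824)) - 7595 = (-3263 + 26346) - 7595 = 23083 - 7595 = 15488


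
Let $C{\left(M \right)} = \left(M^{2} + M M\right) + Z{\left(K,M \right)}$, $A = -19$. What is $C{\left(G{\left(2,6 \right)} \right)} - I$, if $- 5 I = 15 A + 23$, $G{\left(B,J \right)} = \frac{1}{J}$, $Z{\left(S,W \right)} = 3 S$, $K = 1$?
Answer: $- \frac{4441}{90} \approx -49.344$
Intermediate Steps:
$I = \frac{262}{5}$ ($I = - \frac{15 \left(-19\right) + 23}{5} = - \frac{-285 + 23}{5} = \left(- \frac{1}{5}\right) \left(-262\right) = \frac{262}{5} \approx 52.4$)
$C{\left(M \right)} = 3 + 2 M^{2}$ ($C{\left(M \right)} = \left(M^{2} + M M\right) + 3 \cdot 1 = \left(M^{2} + M^{2}\right) + 3 = 2 M^{2} + 3 = 3 + 2 M^{2}$)
$C{\left(G{\left(2,6 \right)} \right)} - I = \left(3 + 2 \left(\frac{1}{6}\right)^{2}\right) - \frac{262}{5} = \left(3 + \frac{2}{36}\right) - \frac{262}{5} = \left(3 + 2 \cdot \frac{1}{36}\right) - \frac{262}{5} = \left(3 + \frac{1}{18}\right) - \frac{262}{5} = \frac{55}{18} - \frac{262}{5} = - \frac{4441}{90}$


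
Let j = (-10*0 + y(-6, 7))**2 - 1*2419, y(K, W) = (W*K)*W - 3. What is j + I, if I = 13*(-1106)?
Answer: 71412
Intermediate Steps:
y(K, W) = -3 + K*W**2 (y(K, W) = (K*W)*W - 3 = K*W**2 - 3 = -3 + K*W**2)
I = -14378
j = 85790 (j = (-10*0 + (-3 - 6*7**2))**2 - 1*2419 = (0 + (-3 - 6*49))**2 - 2419 = (0 + (-3 - 294))**2 - 2419 = (0 - 297)**2 - 2419 = (-297)**2 - 2419 = 88209 - 2419 = 85790)
j + I = 85790 - 14378 = 71412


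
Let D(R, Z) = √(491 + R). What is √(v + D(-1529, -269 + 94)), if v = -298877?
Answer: √(-298877 + I*√1038) ≈ 0.029 + 546.7*I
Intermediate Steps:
√(v + D(-1529, -269 + 94)) = √(-298877 + √(491 - 1529)) = √(-298877 + √(-1038)) = √(-298877 + I*√1038)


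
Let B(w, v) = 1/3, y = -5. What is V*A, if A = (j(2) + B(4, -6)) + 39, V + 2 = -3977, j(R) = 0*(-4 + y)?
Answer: -469522/3 ≈ -1.5651e+5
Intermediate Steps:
B(w, v) = ⅓ (B(w, v) = 1*(⅓) = ⅓)
j(R) = 0 (j(R) = 0*(-4 - 5) = 0*(-9) = 0)
V = -3979 (V = -2 - 3977 = -3979)
A = 118/3 (A = (0 + ⅓) + 39 = ⅓ + 39 = 118/3 ≈ 39.333)
V*A = -3979*118/3 = -469522/3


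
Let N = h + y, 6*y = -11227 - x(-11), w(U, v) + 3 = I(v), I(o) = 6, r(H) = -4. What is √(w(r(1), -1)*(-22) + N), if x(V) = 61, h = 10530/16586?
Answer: I*√1204937513769/24879 ≈ 44.121*I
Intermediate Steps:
h = 5265/8293 (h = 10530*(1/16586) = 5265/8293 ≈ 0.63487)
w(U, v) = 3 (w(U, v) = -3 + 6 = 3)
y = -5644/3 (y = (-11227 - 1*61)/6 = (-11227 - 61)/6 = (⅙)*(-11288) = -5644/3 ≈ -1881.3)
N = -46789897/24879 (N = 5265/8293 - 5644/3 = -46789897/24879 ≈ -1880.7)
√(w(r(1), -1)*(-22) + N) = √(3*(-22) - 46789897/24879) = √(-66 - 46789897/24879) = √(-48431911/24879) = I*√1204937513769/24879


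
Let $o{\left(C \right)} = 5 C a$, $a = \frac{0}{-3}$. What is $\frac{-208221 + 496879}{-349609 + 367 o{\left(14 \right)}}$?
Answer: $- \frac{288658}{349609} \approx -0.82566$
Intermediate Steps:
$a = 0$ ($a = 0 \left(- \frac{1}{3}\right) = 0$)
$o{\left(C \right)} = 0$ ($o{\left(C \right)} = 5 C 0 = 0$)
$\frac{-208221 + 496879}{-349609 + 367 o{\left(14 \right)}} = \frac{-208221 + 496879}{-349609 + 367 \cdot 0} = \frac{288658}{-349609 + 0} = \frac{288658}{-349609} = 288658 \left(- \frac{1}{349609}\right) = - \frac{288658}{349609}$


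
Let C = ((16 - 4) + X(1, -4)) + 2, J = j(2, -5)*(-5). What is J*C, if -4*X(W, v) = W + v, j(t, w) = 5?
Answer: -1475/4 ≈ -368.75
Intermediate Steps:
X(W, v) = -W/4 - v/4 (X(W, v) = -(W + v)/4 = -W/4 - v/4)
J = -25 (J = 5*(-5) = -25)
C = 59/4 (C = ((16 - 4) + (-¼*1 - ¼*(-4))) + 2 = (12 + (-¼ + 1)) + 2 = (12 + ¾) + 2 = 51/4 + 2 = 59/4 ≈ 14.750)
J*C = -25*59/4 = -1475/4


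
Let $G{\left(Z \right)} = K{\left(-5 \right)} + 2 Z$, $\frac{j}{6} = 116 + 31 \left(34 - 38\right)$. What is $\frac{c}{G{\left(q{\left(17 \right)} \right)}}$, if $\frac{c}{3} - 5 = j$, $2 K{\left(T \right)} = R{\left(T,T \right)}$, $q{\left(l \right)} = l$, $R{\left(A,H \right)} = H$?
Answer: $- \frac{86}{21} \approx -4.0952$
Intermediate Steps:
$K{\left(T \right)} = \frac{T}{2}$
$j = -48$ ($j = 6 \left(116 + 31 \left(34 - 38\right)\right) = 6 \left(116 + 31 \left(-4\right)\right) = 6 \left(116 - 124\right) = 6 \left(-8\right) = -48$)
$c = -129$ ($c = 15 + 3 \left(-48\right) = 15 - 144 = -129$)
$G{\left(Z \right)} = - \frac{5}{2} + 2 Z$ ($G{\left(Z \right)} = \frac{1}{2} \left(-5\right) + 2 Z = - \frac{5}{2} + 2 Z$)
$\frac{c}{G{\left(q{\left(17 \right)} \right)}} = - \frac{129}{- \frac{5}{2} + 2 \cdot 17} = - \frac{129}{- \frac{5}{2} + 34} = - \frac{129}{\frac{63}{2}} = \left(-129\right) \frac{2}{63} = - \frac{86}{21}$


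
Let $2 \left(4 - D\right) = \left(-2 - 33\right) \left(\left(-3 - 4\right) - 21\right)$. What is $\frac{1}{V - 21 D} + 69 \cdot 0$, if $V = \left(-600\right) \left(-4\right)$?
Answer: $\frac{1}{12606} \approx 7.9327 \cdot 10^{-5}$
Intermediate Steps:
$V = 2400$
$D = -486$ ($D = 4 - \frac{\left(-2 - 33\right) \left(\left(-3 - 4\right) - 21\right)}{2} = 4 - \frac{\left(-35\right) \left(\left(-3 - 4\right) - 21\right)}{2} = 4 - \frac{\left(-35\right) \left(-7 - 21\right)}{2} = 4 - \frac{\left(-35\right) \left(-28\right)}{2} = 4 - 490 = -486$)
$\frac{1}{V - 21 D} + 69 \cdot 0 = \frac{1}{2400 - -10206} + 69 \cdot 0 = \frac{1}{2400 + 10206} + 0 = \frac{1}{12606} + 0 = \frac{1}{12606}$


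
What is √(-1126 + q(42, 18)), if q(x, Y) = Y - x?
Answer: 5*I*√46 ≈ 33.912*I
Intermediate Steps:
√(-1126 + q(42, 18)) = √(-1126 + (18 - 1*42)) = √(-1126 + (18 - 42)) = √(-1126 - 24) = √(-1150) = 5*I*√46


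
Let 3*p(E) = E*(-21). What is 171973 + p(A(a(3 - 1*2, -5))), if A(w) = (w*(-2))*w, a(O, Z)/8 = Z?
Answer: 194373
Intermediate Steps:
a(O, Z) = 8*Z
A(w) = -2*w**2 (A(w) = (-2*w)*w = -2*w**2)
p(E) = -7*E (p(E) = (E*(-21))/3 = (-21*E)/3 = -7*E)
171973 + p(A(a(3 - 1*2, -5))) = 171973 - (-14)*(8*(-5))**2 = 171973 - (-14)*(-40)**2 = 171973 - (-14)*1600 = 171973 - 7*(-3200) = 171973 + 22400 = 194373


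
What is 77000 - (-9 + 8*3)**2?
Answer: 76775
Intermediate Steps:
77000 - (-9 + 8*3)**2 = 77000 - (-9 + 24)**2 = 77000 - 1*15**2 = 77000 - 1*225 = 77000 - 225 = 76775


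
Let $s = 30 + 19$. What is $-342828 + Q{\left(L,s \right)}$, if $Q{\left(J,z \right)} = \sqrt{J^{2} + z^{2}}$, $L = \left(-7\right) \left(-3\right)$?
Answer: $-342828 + 7 \sqrt{58} \approx -3.4277 \cdot 10^{5}$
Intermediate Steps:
$s = 49$
$L = 21$
$-342828 + Q{\left(L,s \right)} = -342828 + \sqrt{21^{2} + 49^{2}} = -342828 + \sqrt{441 + 2401} = -342828 + \sqrt{2842} = -342828 + 7 \sqrt{58}$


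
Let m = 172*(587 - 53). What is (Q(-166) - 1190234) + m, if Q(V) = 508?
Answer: -1097878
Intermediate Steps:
m = 91848 (m = 172*534 = 91848)
(Q(-166) - 1190234) + m = (508 - 1190234) + 91848 = -1189726 + 91848 = -1097878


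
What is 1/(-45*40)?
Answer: -1/1800 ≈ -0.00055556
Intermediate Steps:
1/(-45*40) = 1/(-1800) = -1/1800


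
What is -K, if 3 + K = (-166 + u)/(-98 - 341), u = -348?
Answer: 803/439 ≈ 1.8292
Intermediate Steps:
K = -803/439 (K = -3 + (-166 - 348)/(-98 - 341) = -3 - 514/(-439) = -3 - 514*(-1/439) = -3 + 514/439 = -803/439 ≈ -1.8292)
-K = -1*(-803/439) = 803/439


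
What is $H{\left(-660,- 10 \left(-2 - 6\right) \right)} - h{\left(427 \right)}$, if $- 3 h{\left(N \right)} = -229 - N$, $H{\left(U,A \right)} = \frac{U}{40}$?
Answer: $- \frac{1411}{6} \approx -235.17$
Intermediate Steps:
$H{\left(U,A \right)} = \frac{U}{40}$ ($H{\left(U,A \right)} = U \frac{1}{40} = \frac{U}{40}$)
$h{\left(N \right)} = \frac{229}{3} + \frac{N}{3}$ ($h{\left(N \right)} = - \frac{-229 - N}{3} = \frac{229}{3} + \frac{N}{3}$)
$H{\left(-660,- 10 \left(-2 - 6\right) \right)} - h{\left(427 \right)} = \frac{1}{40} \left(-660\right) - \left(\frac{229}{3} + \frac{1}{3} \cdot 427\right) = - \frac{33}{2} - \left(\frac{229}{3} + \frac{427}{3}\right) = - \frac{33}{2} - \frac{656}{3} = - \frac{1411}{6}$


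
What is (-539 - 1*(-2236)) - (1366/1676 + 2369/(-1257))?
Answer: 4268947/2514 ≈ 1698.1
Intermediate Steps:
(-539 - 1*(-2236)) - (1366/1676 + 2369/(-1257)) = (-539 + 2236) - (1366*(1/1676) + 2369*(-1/1257)) = 1697 - (683/838 - 2369/1257) = 1697 - 1*(-2689/2514) = 1697 + 2689/2514 = 4268947/2514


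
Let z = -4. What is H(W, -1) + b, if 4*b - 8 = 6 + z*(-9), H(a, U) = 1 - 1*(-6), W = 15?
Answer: 39/2 ≈ 19.500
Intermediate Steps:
H(a, U) = 7 (H(a, U) = 1 + 6 = 7)
b = 25/2 (b = 2 + (6 - 4*(-9))/4 = 2 + (6 + 36)/4 = 2 + (¼)*42 = 2 + 21/2 = 25/2 ≈ 12.500)
H(W, -1) + b = 7 + 25/2 = 39/2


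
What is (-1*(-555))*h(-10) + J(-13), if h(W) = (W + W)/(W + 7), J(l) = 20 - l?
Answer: 3733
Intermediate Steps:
h(W) = 2*W/(7 + W) (h(W) = (2*W)/(7 + W) = 2*W/(7 + W))
(-1*(-555))*h(-10) + J(-13) = (-1*(-555))*(2*(-10)/(7 - 10)) + (20 - 1*(-13)) = 555*(2*(-10)/(-3)) + (20 + 13) = 555*(2*(-10)*(-⅓)) + 33 = 555*(20/3) + 33 = 3700 + 33 = 3733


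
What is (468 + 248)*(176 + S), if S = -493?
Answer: -226972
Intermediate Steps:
(468 + 248)*(176 + S) = (468 + 248)*(176 - 493) = 716*(-317) = -226972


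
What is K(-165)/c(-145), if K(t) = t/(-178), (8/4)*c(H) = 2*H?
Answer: -33/5162 ≈ -0.0063929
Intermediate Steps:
c(H) = H (c(H) = (2*H)/2 = H)
K(t) = -t/178 (K(t) = t*(-1/178) = -t/178)
K(-165)/c(-145) = -1/178*(-165)/(-145) = (165/178)*(-1/145) = -33/5162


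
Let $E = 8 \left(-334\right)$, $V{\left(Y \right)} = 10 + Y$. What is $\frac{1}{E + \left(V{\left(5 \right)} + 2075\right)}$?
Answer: $- \frac{1}{582} \approx -0.0017182$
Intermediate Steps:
$E = -2672$
$\frac{1}{E + \left(V{\left(5 \right)} + 2075\right)} = \frac{1}{-2672 + \left(\left(10 + 5\right) + 2075\right)} = \frac{1}{-2672 + \left(15 + 2075\right)} = \frac{1}{-2672 + 2090} = \frac{1}{-582} = - \frac{1}{582}$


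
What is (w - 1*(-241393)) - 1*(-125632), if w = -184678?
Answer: 182347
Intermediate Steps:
(w - 1*(-241393)) - 1*(-125632) = (-184678 - 1*(-241393)) - 1*(-125632) = (-184678 + 241393) + 125632 = 56715 + 125632 = 182347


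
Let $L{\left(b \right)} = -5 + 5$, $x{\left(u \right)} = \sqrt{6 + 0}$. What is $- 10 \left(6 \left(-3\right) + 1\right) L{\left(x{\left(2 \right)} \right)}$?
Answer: $0$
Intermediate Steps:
$x{\left(u \right)} = \sqrt{6}$
$L{\left(b \right)} = 0$
$- 10 \left(6 \left(-3\right) + 1\right) L{\left(x{\left(2 \right)} \right)} = - 10 \left(6 \left(-3\right) + 1\right) 0 = - 10 \left(-18 + 1\right) 0 = \left(-10\right) \left(-17\right) 0 = 170 \cdot 0 = 0$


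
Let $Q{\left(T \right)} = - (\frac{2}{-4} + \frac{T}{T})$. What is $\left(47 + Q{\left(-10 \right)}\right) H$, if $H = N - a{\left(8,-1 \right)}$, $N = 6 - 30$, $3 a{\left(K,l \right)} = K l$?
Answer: $-992$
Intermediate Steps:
$a{\left(K,l \right)} = \frac{K l}{3}$
$N = -24$ ($N = 6 - 30 = -24$)
$Q{\left(T \right)} = - \frac{1}{2}$ ($Q{\left(T \right)} = - (2 \left(- \frac{1}{4}\right) + 1) = - (- \frac{1}{2} + 1) = \left(-1\right) \frac{1}{2} = - \frac{1}{2}$)
$H = - \frac{64}{3}$ ($H = -24 - \frac{1}{3} \cdot 8 \left(-1\right) = -24 - - \frac{8}{3} = -24 + \frac{8}{3} = - \frac{64}{3} \approx -21.333$)
$\left(47 + Q{\left(-10 \right)}\right) H = \left(47 - \frac{1}{2}\right) \left(- \frac{64}{3}\right) = \frac{93}{2} \left(- \frac{64}{3}\right) = -992$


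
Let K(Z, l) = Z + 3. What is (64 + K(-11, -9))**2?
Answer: 3136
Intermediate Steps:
K(Z, l) = 3 + Z
(64 + K(-11, -9))**2 = (64 + (3 - 11))**2 = (64 - 8)**2 = 56**2 = 3136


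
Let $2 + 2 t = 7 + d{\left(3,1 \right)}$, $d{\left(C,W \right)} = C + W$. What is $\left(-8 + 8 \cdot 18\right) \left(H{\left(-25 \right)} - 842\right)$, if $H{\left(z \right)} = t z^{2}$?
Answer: $267988$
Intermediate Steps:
$t = \frac{9}{2}$ ($t = -1 + \frac{7 + \left(3 + 1\right)}{2} = -1 + \frac{7 + 4}{2} = -1 + \frac{1}{2} \cdot 11 = -1 + \frac{11}{2} = \frac{9}{2} \approx 4.5$)
$H{\left(z \right)} = \frac{9 z^{2}}{2}$
$\left(-8 + 8 \cdot 18\right) \left(H{\left(-25 \right)} - 842\right) = \left(-8 + 8 \cdot 18\right) \left(\frac{9 \left(-25\right)^{2}}{2} - 842\right) = \left(-8 + 144\right) \left(\frac{9}{2} \cdot 625 - 842\right) = 136 \left(\frac{5625}{2} - 842\right) = 136 \cdot \frac{3941}{2} = 267988$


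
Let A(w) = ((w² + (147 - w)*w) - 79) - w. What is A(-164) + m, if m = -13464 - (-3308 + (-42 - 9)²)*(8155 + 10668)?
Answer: 13270374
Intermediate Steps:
A(w) = -79 + w² - w + w*(147 - w) (A(w) = ((w² + w*(147 - w)) - 79) - w = (-79 + w² + w*(147 - w)) - w = -79 + w² - w + w*(147 - w))
m = 13294397 (m = -13464 - (-3308 + (-51)²)*18823 = -13464 - (-3308 + 2601)*18823 = -13464 - (-707)*18823 = -13464 - 1*(-13307861) = -13464 + 13307861 = 13294397)
A(-164) + m = (-79 + 146*(-164)) + 13294397 = (-79 - 23944) + 13294397 = -24023 + 13294397 = 13270374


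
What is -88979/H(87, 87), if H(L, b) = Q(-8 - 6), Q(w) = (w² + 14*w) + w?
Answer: 88979/14 ≈ 6355.6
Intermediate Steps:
Q(w) = w² + 15*w
H(L, b) = -14 (H(L, b) = (-8 - 6)*(15 + (-8 - 6)) = -14*(15 - 14) = -14*1 = -14)
-88979/H(87, 87) = -88979/(-14) = -88979*(-1/14) = 88979/14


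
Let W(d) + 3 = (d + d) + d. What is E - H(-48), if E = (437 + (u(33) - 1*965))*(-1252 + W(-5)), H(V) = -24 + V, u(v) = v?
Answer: 628722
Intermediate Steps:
W(d) = -3 + 3*d (W(d) = -3 + ((d + d) + d) = -3 + (2*d + d) = -3 + 3*d)
E = 628650 (E = (437 + (33 - 1*965))*(-1252 + (-3 + 3*(-5))) = (437 + (33 - 965))*(-1252 + (-3 - 15)) = (437 - 932)*(-1252 - 18) = -495*(-1270) = 628650)
E - H(-48) = 628650 - (-24 - 48) = 628650 - 1*(-72) = 628650 + 72 = 628722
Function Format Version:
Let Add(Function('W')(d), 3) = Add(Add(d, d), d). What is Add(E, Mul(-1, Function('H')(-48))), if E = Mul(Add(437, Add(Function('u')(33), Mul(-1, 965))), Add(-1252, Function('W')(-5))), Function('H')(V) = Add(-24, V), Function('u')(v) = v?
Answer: 628722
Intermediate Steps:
Function('W')(d) = Add(-3, Mul(3, d)) (Function('W')(d) = Add(-3, Add(Add(d, d), d)) = Add(-3, Add(Mul(2, d), d)) = Add(-3, Mul(3, d)))
E = 628650 (E = Mul(Add(437, Add(33, Mul(-1, 965))), Add(-1252, Add(-3, Mul(3, -5)))) = Mul(Add(437, Add(33, -965)), Add(-1252, Add(-3, -15))) = Mul(Add(437, -932), Add(-1252, -18)) = Mul(-495, -1270) = 628650)
Add(E, Mul(-1, Function('H')(-48))) = Add(628650, Mul(-1, Add(-24, -48))) = Add(628650, Mul(-1, -72)) = Add(628650, 72) = 628722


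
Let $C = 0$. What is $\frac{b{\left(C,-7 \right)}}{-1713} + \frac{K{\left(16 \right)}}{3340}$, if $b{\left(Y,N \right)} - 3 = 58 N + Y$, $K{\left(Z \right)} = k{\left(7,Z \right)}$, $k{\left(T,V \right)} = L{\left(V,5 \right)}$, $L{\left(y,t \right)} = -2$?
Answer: $\frac{671297}{2860710} \approx 0.23466$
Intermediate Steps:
$k{\left(T,V \right)} = -2$
$K{\left(Z \right)} = -2$
$b{\left(Y,N \right)} = 3 + Y + 58 N$ ($b{\left(Y,N \right)} = 3 + \left(58 N + Y\right) = 3 + \left(Y + 58 N\right) = 3 + Y + 58 N$)
$\frac{b{\left(C,-7 \right)}}{-1713} + \frac{K{\left(16 \right)}}{3340} = \frac{3 + 0 + 58 \left(-7\right)}{-1713} - \frac{2}{3340} = \left(3 + 0 - 406\right) \left(- \frac{1}{1713}\right) - \frac{1}{1670} = \left(-403\right) \left(- \frac{1}{1713}\right) - \frac{1}{1670} = \frac{403}{1713} - \frac{1}{1670} = \frac{671297}{2860710}$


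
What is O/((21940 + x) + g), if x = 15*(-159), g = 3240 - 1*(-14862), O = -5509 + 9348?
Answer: 3839/37657 ≈ 0.10195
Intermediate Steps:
O = 3839
g = 18102 (g = 3240 + 14862 = 18102)
x = -2385
O/((21940 + x) + g) = 3839/((21940 - 2385) + 18102) = 3839/(19555 + 18102) = 3839/37657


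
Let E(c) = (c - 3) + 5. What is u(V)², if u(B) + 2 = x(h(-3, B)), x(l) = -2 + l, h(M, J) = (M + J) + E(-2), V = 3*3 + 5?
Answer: 49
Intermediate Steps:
V = 14 (V = 9 + 5 = 14)
E(c) = 2 + c (E(c) = (-3 + c) + 5 = 2 + c)
h(M, J) = J + M (h(M, J) = (M + J) + (2 - 2) = (J + M) + 0 = J + M)
u(B) = -7 + B (u(B) = -2 + (-2 + (B - 3)) = -2 + (-2 + (-3 + B)) = -2 + (-5 + B) = -7 + B)
u(V)² = (-7 + 14)² = 7² = 49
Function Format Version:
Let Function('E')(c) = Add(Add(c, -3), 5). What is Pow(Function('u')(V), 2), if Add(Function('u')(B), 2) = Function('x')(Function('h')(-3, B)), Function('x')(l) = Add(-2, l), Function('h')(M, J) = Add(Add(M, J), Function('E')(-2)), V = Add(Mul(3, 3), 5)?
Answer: 49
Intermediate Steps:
V = 14 (V = Add(9, 5) = 14)
Function('E')(c) = Add(2, c) (Function('E')(c) = Add(Add(-3, c), 5) = Add(2, c))
Function('h')(M, J) = Add(J, M) (Function('h')(M, J) = Add(Add(M, J), Add(2, -2)) = Add(Add(J, M), 0) = Add(J, M))
Function('u')(B) = Add(-7, B) (Function('u')(B) = Add(-2, Add(-2, Add(B, -3))) = Add(-2, Add(-2, Add(-3, B))) = Add(-2, Add(-5, B)) = Add(-7, B))
Pow(Function('u')(V), 2) = Pow(Add(-7, 14), 2) = Pow(7, 2) = 49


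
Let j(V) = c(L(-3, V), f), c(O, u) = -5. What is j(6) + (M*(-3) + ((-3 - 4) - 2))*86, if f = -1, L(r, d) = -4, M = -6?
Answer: 769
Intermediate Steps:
j(V) = -5
j(6) + (M*(-3) + ((-3 - 4) - 2))*86 = -5 + (-6*(-3) + ((-3 - 4) - 2))*86 = -5 + (18 + (-7 - 2))*86 = -5 + (18 - 9)*86 = -5 + 9*86 = -5 + 774 = 769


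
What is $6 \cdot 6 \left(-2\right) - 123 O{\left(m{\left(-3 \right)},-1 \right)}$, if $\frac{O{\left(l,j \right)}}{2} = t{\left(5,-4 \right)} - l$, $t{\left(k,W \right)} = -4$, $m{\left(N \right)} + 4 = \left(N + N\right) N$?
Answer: $4356$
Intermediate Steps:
$m{\left(N \right)} = -4 + 2 N^{2}$ ($m{\left(N \right)} = -4 + \left(N + N\right) N = -4 + 2 N N = -4 + 2 N^{2}$)
$O{\left(l,j \right)} = -8 - 2 l$ ($O{\left(l,j \right)} = 2 \left(-4 - l\right) = -8 - 2 l$)
$6 \cdot 6 \left(-2\right) - 123 O{\left(m{\left(-3 \right)},-1 \right)} = 6 \cdot 6 \left(-2\right) - 123 \left(-8 - 2 \left(-4 + 2 \left(-3\right)^{2}\right)\right) = 36 \left(-2\right) - 123 \left(-8 - 2 \left(-4 + 2 \cdot 9\right)\right) = -72 - 123 \left(-8 - 2 \left(-4 + 18\right)\right) = -72 - 123 \left(-8 - 28\right) = -72 - -4428 = -72 + 4428 = 4356$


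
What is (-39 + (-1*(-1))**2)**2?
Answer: 1444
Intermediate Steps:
(-39 + (-1*(-1))**2)**2 = (-39 + 1**2)**2 = (-39 + 1)**2 = (-38)**2 = 1444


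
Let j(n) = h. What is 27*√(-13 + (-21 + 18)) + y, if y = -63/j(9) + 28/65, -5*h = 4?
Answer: 20587/260 + 108*I ≈ 79.181 + 108.0*I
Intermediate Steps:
h = -⅘ (h = -⅕*4 = -⅘ ≈ -0.80000)
j(n) = -⅘
y = 20587/260 (y = -63/(-⅘) + 28/65 = -63*(-5/4) + 28*(1/65) = 315/4 + 28/65 = 20587/260 ≈ 79.181)
27*√(-13 + (-21 + 18)) + y = 27*√(-13 + (-21 + 18)) + 20587/260 = 27*√(-13 - 3) + 20587/260 = 27*√(-16) + 20587/260 = 27*(4*I) + 20587/260 = 108*I + 20587/260 = 20587/260 + 108*I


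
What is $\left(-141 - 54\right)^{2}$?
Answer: $38025$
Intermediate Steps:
$\left(-141 - 54\right)^{2} = \left(-195\right)^{2} = 38025$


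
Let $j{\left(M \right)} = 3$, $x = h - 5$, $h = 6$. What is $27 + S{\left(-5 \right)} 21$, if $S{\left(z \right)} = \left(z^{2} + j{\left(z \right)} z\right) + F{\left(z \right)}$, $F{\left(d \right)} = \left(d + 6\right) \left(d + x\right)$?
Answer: $153$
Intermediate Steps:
$x = 1$ ($x = 6 - 5 = 1$)
$F{\left(d \right)} = \left(1 + d\right) \left(6 + d\right)$ ($F{\left(d \right)} = \left(d + 6\right) \left(d + 1\right) = \left(6 + d\right) \left(1 + d\right) = \left(1 + d\right) \left(6 + d\right)$)
$S{\left(z \right)} = 6 + 2 z^{2} + 10 z$ ($S{\left(z \right)} = \left(z^{2} + 3 z\right) + \left(6 + z^{2} + 7 z\right) = 6 + 2 z^{2} + 10 z$)
$27 + S{\left(-5 \right)} 21 = 27 + \left(6 + 2 \left(-5\right)^{2} + 10 \left(-5\right)\right) 21 = 27 + \left(6 + 2 \cdot 25 - 50\right) 21 = 27 + \left(6 + 50 - 50\right) 21 = 27 + 6 \cdot 21 = 27 + 126 = 153$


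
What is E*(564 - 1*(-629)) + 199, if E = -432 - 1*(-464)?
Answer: 38375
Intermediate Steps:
E = 32 (E = -432 + 464 = 32)
E*(564 - 1*(-629)) + 199 = 32*(564 - 1*(-629)) + 199 = 32*(564 + 629) + 199 = 32*1193 + 199 = 38176 + 199 = 38375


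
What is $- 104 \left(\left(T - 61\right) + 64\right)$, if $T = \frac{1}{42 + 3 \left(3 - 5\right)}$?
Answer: $- \frac{2834}{9} \approx -314.89$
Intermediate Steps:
$T = \frac{1}{36}$ ($T = \frac{1}{42 + 3 \left(-2\right)} = \frac{1}{42 - 6} = \frac{1}{36} \approx 0.027778$)
$- 104 \left(\left(T - 61\right) + 64\right) = - 104 \left(\left(\frac{1}{36} - 61\right) + 64\right) = - 104 \left(- \frac{2195}{36} + 64\right) = \left(-104\right) \frac{109}{36} = - \frac{2834}{9}$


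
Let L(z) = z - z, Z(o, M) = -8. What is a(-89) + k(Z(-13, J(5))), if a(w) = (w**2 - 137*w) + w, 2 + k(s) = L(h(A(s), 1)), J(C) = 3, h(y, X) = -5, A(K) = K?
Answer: 20023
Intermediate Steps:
L(z) = 0
k(s) = -2 (k(s) = -2 + 0 = -2)
a(w) = w**2 - 136*w
a(-89) + k(Z(-13, J(5))) = -89*(-136 - 89) - 2 = -89*(-225) - 2 = 20025 - 2 = 20023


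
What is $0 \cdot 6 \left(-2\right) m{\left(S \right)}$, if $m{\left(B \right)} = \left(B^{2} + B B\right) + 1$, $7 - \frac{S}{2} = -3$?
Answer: $0$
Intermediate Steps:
$S = 20$ ($S = 14 - -6 = 14 + 6 = 20$)
$m{\left(B \right)} = 1 + 2 B^{2}$ ($m{\left(B \right)} = \left(B^{2} + B^{2}\right) + 1 = 2 B^{2} + 1 = 1 + 2 B^{2}$)
$0 \cdot 6 \left(-2\right) m{\left(S \right)} = 0 \cdot 6 \left(-2\right) \left(1 + 2 \cdot 20^{2}\right) = 0 \left(-12\right) \left(1 + 2 \cdot 400\right) = 0 \left(1 + 800\right) = 0 \cdot 801 = 0$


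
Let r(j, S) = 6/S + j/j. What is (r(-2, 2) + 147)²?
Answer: 22801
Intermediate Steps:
r(j, S) = 1 + 6/S (r(j, S) = 6/S + 1 = 1 + 6/S)
(r(-2, 2) + 147)² = ((6 + 2)/2 + 147)² = ((½)*8 + 147)² = (4 + 147)² = 151² = 22801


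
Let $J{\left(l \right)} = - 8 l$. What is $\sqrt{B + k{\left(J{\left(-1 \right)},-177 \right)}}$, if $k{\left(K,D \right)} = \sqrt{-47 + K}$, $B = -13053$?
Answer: $\sqrt{-13053 + i \sqrt{39}} \approx 0.0273 + 114.25 i$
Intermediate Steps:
$\sqrt{B + k{\left(J{\left(-1 \right)},-177 \right)}} = \sqrt{-13053 + \sqrt{-47 - -8}} = \sqrt{-13053 + \sqrt{-47 + 8}} = \sqrt{-13053 + \sqrt{-39}} = \sqrt{-13053 + i \sqrt{39}}$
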